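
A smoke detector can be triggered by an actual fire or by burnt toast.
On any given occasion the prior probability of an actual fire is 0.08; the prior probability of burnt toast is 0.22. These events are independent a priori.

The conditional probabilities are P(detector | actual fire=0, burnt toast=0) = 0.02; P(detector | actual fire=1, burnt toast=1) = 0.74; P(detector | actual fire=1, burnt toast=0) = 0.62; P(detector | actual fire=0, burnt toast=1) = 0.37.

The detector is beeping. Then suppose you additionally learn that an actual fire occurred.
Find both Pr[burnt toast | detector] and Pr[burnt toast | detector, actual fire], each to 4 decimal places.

Pr[burnt toast | detector] ≈ 0.6237; Pr[burnt toast | detector, actual fire] ≈ 0.2519

P(detector) = 0.02×0.92×0.78 + 0.37×0.92×0.22 + 0.62×0.08×0.78 + 0.74×0.08×0.22 = 0.014352 + 0.074888 + 0.038688 + 0.013024 = 0.140952
The burnt toast-present share is 0.074888 + 0.013024 = 0.087912.
So P(burnt toast | detector) = 0.087912/0.140952 ≈ 0.6237.

Now condition on the additional information:
P(detector | actual fire) = 0.62·0.78 + 0.74·0.22 = 0.483600 + 0.162800 = 0.646400
The burnt toast-present share is 0.74·0.22 = 0.162800.
So P(burnt toast | detector, actual fire) = 0.162800/0.646400 ≈ 0.2519.
— actual fire explains away the evidence for burnt toast.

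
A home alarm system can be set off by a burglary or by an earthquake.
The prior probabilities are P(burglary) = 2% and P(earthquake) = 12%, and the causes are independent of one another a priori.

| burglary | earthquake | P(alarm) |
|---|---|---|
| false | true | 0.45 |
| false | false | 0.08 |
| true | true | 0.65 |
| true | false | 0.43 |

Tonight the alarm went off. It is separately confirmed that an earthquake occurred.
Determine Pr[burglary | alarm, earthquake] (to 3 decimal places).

Pr[burglary | alarm, earthquake] ≈ 0.029

P(alarm | earthquake) = 0.45*0.98 + 0.65*0.02 = 0.441000 + 0.013000 = 0.454000
Of this, 0.013000 comes from 0.65*0.02 (the burglary=true cases).
So P(burglary | alarm, earthquake) = 0.013000/0.454000 ≈ 0.029.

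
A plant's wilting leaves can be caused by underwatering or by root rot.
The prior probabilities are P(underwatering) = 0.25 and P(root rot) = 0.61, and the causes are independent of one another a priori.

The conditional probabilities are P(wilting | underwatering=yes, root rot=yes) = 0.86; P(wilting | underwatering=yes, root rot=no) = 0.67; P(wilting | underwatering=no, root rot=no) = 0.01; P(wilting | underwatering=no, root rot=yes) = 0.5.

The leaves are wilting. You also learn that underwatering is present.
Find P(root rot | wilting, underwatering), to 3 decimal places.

P(root rot | wilting, underwatering) ≈ 0.668

Sum P(wilting|·) weighted by the priors over both values of root rot:
  P(wilting | underwatering) = 0.67×0.39 + 0.86×0.61
        = 0.261300 + 0.524600 = 0.785900
Configurations with root rot contribute 0.524600, so
  P(root rot | wilting, underwatering) = 0.524600 / 0.785900 ≈ 0.668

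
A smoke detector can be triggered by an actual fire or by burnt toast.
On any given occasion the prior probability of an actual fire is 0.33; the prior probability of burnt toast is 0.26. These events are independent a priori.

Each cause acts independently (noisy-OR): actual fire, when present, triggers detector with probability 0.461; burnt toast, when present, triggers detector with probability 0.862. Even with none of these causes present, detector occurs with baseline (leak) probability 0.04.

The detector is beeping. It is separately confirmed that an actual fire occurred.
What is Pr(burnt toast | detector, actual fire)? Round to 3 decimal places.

Pr(burnt toast | detector, actual fire) ≈ 0.403

Under noisy-OR, P(detector | causes) = 1 − (1−0.04)·∏(1−qᵢ) over the active causes.
P(detector | actual fire) = 0.48256*0.74 + 0.928593*0.26 = 0.357094 + 0.241434 = 0.598528
Of this, 0.241434 comes from 0.928593*0.26 (the burnt toast=true cases).
Hence the posterior is 0.241434/0.598528 ≈ 0.403.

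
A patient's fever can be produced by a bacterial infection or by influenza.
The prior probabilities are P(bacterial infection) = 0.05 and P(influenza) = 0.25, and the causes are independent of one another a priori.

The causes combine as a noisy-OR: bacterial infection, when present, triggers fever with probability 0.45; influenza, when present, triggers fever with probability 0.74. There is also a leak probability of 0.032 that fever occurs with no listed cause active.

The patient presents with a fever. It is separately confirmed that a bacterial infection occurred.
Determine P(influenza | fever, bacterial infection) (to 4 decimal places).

Under noisy-OR, P(fever | causes) = 1 − (1−0.032)·∏(1−qᵢ) over the active causes.
P(fever | bacterial infection) = 0.4676×0.75 + 0.861576×0.25 = 0.350700 + 0.215394 = 0.566094
Of this, 0.215394 comes from 0.861576×0.25 (the influenza=true cases).
Hence the posterior is 0.215394/0.566094 ≈ 0.3805.

P(influenza | fever, bacterial infection) ≈ 0.3805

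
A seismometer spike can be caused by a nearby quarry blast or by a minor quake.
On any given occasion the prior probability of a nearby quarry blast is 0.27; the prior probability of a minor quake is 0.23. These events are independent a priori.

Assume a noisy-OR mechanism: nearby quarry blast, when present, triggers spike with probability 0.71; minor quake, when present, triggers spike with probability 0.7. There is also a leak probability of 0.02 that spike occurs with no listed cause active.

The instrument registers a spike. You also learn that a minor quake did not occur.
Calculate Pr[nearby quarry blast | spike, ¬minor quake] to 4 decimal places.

Under noisy-OR, P(spike | causes) = 1 − (1−0.02)·∏(1−qᵢ) over the active causes.
Enumerate both values of nearby quarry blast and weight by the priors:
  P(spike | ¬minor quake) = 0.02·0.73 + 0.7158·0.27
        = 0.014600 + 0.193266 = 0.207866
Configurations with nearby quarry blast contribute 0.193266, so
  P(nearby quarry blast | spike, ¬minor quake) = 0.193266 / 0.207866 ≈ 0.9298

Pr[nearby quarry blast | spike, ¬minor quake] ≈ 0.9298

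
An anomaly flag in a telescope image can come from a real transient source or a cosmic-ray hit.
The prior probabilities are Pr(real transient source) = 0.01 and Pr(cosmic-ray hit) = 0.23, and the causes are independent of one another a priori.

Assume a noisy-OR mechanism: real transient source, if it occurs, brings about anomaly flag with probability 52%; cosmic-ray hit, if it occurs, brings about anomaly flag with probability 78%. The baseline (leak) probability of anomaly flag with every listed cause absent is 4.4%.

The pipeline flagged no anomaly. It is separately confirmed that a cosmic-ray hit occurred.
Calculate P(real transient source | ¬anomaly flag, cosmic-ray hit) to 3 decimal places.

P(real transient source | ¬anomaly flag, cosmic-ray hit) ≈ 0.005

Under noisy-OR, P(anomaly flag | causes) = 1 − (1−0.044)·∏(1−qᵢ) over the active causes.
Numerator (weight on configurations with real transient source): 0.100954×0.01 = 0.001010
Normalizer over all consistent configurations: 0.21032×0.99 + 0.100954×0.01 = 0.209227
P(real transient source | ¬anomaly flag, cosmic-ray hit) = 0.001010/0.209227 ≈ 0.005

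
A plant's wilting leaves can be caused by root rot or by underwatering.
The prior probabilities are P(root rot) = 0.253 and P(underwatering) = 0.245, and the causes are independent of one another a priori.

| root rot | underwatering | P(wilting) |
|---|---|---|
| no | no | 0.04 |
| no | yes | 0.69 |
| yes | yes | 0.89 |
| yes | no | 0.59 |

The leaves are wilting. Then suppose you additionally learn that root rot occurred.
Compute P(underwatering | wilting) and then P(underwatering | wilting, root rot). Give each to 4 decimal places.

P(wilting) = 0.04*0.747*0.755 + 0.69*0.747*0.245 + 0.59*0.253*0.755 + 0.89*0.253*0.245 = 0.022559 + 0.126280 + 0.112699 + 0.055167 = 0.316705
Of this, 0.181447 comes from 0.126280 + 0.055167 (the underwatering=true cases).
So P(underwatering | wilting) = 0.181447/0.316705 ≈ 0.5729.

With the extra evidence:
By total probability over both values of underwatering:
  P(wilting | root rot) = 0.59×0.755 + 0.89×0.245
        = 0.445450 + 0.218050 = 0.663500
The terms with underwatering present sum to 0.218050, so
  P(underwatering | wilting, root rot) = 0.218050 / 0.663500 ≈ 0.3286
This is intercausal reasoning (explaining away): once root rot accounts for the wilting, underwatering becomes less likely.

P(underwatering | wilting) ≈ 0.5729; P(underwatering | wilting, root rot) ≈ 0.3286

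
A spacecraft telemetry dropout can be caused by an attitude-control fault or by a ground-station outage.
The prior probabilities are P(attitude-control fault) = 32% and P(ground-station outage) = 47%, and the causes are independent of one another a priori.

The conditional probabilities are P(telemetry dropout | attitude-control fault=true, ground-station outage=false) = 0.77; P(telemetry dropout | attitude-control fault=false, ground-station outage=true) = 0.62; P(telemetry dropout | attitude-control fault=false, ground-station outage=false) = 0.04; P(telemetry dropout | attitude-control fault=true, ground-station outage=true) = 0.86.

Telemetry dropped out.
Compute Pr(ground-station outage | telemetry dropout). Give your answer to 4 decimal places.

P(telemetry dropout) = 0.04*0.68*0.53 + 0.62*0.68*0.47 + 0.77*0.32*0.53 + 0.86*0.32*0.47 = 0.014416 + 0.198152 + 0.130592 + 0.129344 = 0.472504
Of this, 0.327496 comes from 0.198152 + 0.129344 (the ground-station outage=true cases).
So P(ground-station outage | telemetry dropout) = 0.327496/0.472504 ≈ 0.6931.

Pr(ground-station outage | telemetry dropout) ≈ 0.6931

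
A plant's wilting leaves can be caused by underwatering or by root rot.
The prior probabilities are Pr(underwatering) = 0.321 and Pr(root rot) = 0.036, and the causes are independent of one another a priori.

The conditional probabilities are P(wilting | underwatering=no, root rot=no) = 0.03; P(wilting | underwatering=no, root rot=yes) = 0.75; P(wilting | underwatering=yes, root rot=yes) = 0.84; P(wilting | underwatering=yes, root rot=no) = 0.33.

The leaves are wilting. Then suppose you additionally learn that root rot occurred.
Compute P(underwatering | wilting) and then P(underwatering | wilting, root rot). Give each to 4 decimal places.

Numerator (weight on configurations with underwatering): 0.102117 + 0.009707 = 0.111824
Denominator P(wilting): 0.03*0.679*0.964 + 0.75*0.679*0.036 + 0.33*0.321*0.964 + 0.84*0.321*0.036 = 0.149794
P(underwatering | wilting) = 0.111824/0.149794 ≈ 0.7465

Now condition on the additional information:
P(wilting | root rot) = 0.75*0.679 + 0.84*0.321 = 0.509250 + 0.269640 = 0.778890
Of this, 0.269640 comes from 0.84*0.321 (the underwatering=true cases).
P(underwatering | wilting, root rot) = 0.269640 / 0.778890 ≈ 0.3462

P(underwatering | wilting) ≈ 0.7465; P(underwatering | wilting, root rot) ≈ 0.3462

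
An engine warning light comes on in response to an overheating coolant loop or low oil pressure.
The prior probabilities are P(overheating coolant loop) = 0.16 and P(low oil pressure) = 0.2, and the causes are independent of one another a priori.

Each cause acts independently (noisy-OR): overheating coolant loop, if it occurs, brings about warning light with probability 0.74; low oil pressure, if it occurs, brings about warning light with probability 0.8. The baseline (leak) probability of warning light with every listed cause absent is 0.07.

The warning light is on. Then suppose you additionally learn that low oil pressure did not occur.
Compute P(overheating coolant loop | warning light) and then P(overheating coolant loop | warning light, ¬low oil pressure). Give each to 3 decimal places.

Under noisy-OR, P(warning light | causes) = 1 − (1−0.07)·∏(1−qᵢ) over the active causes.
By total probability over the 4 (overheating coolant loop, low oil pressure) configurations:
  P(warning light) = 0.07·0.84·0.8 + 0.814·0.84·0.2 + 0.7582·0.16·0.8 + 0.95164·0.16·0.2
        = 0.047040 + 0.136752 + 0.097050 + 0.030452 = 0.311294
Keeping only the overheating coolant loop-present terms gives 0.127502, so
  P(overheating coolant loop | warning light) = 0.127502 / 0.311294 ≈ 0.410

With the extra evidence:
P(warning light | ¬low oil pressure) = 0.07*0.84 + 0.7582*0.16 = 0.058800 + 0.121312 = 0.180112
The overheating coolant loop-present share is 0.7582*0.16 = 0.121312.
Hence the posterior is 0.121312/0.180112 ≈ 0.674.

P(overheating coolant loop | warning light) ≈ 0.410; P(overheating coolant loop | warning light, ¬low oil pressure) ≈ 0.674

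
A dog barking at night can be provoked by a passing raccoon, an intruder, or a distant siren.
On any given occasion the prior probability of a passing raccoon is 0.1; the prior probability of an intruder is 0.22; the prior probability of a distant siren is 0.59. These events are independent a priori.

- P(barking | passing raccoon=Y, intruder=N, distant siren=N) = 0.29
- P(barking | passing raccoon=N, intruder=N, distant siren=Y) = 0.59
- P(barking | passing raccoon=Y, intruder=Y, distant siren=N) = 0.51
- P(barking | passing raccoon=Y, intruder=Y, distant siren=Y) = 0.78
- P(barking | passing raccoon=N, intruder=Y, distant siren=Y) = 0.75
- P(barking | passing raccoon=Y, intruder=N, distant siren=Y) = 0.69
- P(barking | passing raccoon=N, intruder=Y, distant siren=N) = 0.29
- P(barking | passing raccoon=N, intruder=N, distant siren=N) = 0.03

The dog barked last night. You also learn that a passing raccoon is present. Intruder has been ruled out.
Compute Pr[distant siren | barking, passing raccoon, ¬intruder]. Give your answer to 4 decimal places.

P(barking | passing raccoon, ¬intruder) = 0.29×0.41 + 0.69×0.59 = 0.118900 + 0.407100 = 0.526000
The distant siren-present share is 0.69×0.59 = 0.407100.
Hence the posterior is 0.407100/0.526000 ≈ 0.7740.

Pr[distant siren | barking, passing raccoon, ¬intruder] ≈ 0.7740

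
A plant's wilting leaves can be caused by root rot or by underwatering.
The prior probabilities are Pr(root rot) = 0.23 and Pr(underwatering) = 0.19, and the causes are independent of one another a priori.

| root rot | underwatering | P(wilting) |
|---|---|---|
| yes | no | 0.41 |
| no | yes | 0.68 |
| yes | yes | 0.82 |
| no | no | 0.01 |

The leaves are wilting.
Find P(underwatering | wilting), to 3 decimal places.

By total probability over the 4 (root rot, underwatering) configurations:
  P(wilting) = 0.01·0.77·0.81 + 0.68·0.77·0.19 + 0.41·0.23·0.81 + 0.82·0.23·0.19
        = 0.006237 + 0.099484 + 0.076383 + 0.035834 = 0.217938
The terms with underwatering present sum to 0.135318, so
  P(underwatering | wilting) = 0.135318 / 0.217938 ≈ 0.621

P(underwatering | wilting) ≈ 0.621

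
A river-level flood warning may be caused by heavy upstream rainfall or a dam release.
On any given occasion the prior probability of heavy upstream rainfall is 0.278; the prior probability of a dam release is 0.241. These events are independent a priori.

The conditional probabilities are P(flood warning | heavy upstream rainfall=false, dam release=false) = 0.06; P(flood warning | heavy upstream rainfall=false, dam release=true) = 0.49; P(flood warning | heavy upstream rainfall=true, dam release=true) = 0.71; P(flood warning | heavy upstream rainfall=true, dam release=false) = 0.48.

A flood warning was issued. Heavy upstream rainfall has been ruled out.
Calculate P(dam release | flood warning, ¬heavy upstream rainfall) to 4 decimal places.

Weight on dam release=true, given the evidence: 0.49*0.241 = 0.118090
Normalizer over all consistent configurations: 0.06*0.759 + 0.49*0.241 = 0.163630
Posterior = 0.118090 / 0.163630 ≈ 0.7217

P(dam release | flood warning, ¬heavy upstream rainfall) ≈ 0.7217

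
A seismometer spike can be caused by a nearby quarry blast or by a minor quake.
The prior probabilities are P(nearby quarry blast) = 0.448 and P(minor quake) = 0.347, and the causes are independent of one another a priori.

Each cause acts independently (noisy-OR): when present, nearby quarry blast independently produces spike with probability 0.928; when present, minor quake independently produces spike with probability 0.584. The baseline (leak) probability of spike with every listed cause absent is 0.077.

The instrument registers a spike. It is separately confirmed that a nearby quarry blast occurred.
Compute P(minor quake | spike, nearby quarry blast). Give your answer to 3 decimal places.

P(minor quake | spike, nearby quarry blast) ≈ 0.356

Under noisy-OR, P(spike | causes) = 1 − (1−0.077)·∏(1−qᵢ) over the active causes.
By total probability over both values of minor quake:
  P(spike | nearby quarry blast) = 0.933544·0.653 + 0.972354·0.347
        = 0.609604 + 0.337407 = 0.947011
Keeping only the minor quake-present terms gives 0.337407, so
  P(minor quake | spike, nearby quarry blast) = 0.337407 / 0.947011 ≈ 0.356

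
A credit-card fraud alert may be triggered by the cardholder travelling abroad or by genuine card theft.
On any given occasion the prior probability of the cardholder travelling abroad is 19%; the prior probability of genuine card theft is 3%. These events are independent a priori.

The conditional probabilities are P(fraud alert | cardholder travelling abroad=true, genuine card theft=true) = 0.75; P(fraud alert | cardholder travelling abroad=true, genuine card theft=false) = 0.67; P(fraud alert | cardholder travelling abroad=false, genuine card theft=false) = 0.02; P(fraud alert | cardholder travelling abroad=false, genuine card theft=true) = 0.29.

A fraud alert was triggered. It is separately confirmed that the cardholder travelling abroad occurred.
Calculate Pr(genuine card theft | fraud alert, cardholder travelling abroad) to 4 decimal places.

Pr(genuine card theft | fraud alert, cardholder travelling abroad) ≈ 0.0335

P(fraud alert | cardholder travelling abroad) = 0.67·0.97 + 0.75·0.03 = 0.649900 + 0.022500 = 0.672400
The genuine card theft-present share is 0.75·0.03 = 0.022500.
Hence the posterior is 0.022500/0.672400 ≈ 0.0335.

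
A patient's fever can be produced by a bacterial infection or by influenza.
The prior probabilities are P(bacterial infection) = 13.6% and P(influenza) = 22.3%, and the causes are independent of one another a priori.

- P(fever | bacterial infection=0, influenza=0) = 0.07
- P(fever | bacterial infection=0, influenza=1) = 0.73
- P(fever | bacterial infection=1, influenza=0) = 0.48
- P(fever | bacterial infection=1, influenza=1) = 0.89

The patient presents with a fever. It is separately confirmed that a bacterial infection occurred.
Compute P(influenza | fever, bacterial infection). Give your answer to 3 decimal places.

P(influenza | fever, bacterial infection) ≈ 0.347

Sum P(fever|·) weighted by the priors over both values of influenza:
  P(fever | bacterial infection) = 0.48*0.777 + 0.89*0.223
        = 0.372960 + 0.198470 = 0.571430
Configurations with influenza contribute 0.198470, so
  P(influenza | fever, bacterial infection) = 0.198470 / 0.571430 ≈ 0.347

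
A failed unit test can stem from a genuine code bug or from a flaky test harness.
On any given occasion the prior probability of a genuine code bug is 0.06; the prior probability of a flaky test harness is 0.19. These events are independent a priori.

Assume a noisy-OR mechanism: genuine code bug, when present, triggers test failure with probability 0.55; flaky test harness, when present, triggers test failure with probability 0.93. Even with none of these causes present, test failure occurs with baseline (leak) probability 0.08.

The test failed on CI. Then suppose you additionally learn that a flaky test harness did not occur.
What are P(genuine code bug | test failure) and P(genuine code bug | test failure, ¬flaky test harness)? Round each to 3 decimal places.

P(genuine code bug | test failure) ≈ 0.148; P(genuine code bug | test failure, ¬flaky test harness) ≈ 0.319

Under noisy-OR, P(test failure | causes) = 1 − (1−0.08)·∏(1−qᵢ) over the active causes.
Weight on genuine code bug=true, given the evidence: 0.028480 + 0.011070 = 0.039550
Normalizer over all consistent configurations: 0.08*0.94*0.81 + 0.9356*0.94*0.19 + 0.586*0.06*0.81 + 0.97102*0.06*0.19 = 0.267560
P(genuine code bug | test failure) = 0.039550/0.267560 ≈ 0.148

Now condition on the additional information:
By total probability over both values of genuine code bug:
  P(test failure | ¬flaky test harness) = 0.08×0.94 + 0.586×0.06
        = 0.075200 + 0.035160 = 0.110360
The terms with genuine code bug present sum to 0.035160, so
  P(genuine code bug | test failure, ¬flaky test harness) = 0.035160 / 0.110360 ≈ 0.319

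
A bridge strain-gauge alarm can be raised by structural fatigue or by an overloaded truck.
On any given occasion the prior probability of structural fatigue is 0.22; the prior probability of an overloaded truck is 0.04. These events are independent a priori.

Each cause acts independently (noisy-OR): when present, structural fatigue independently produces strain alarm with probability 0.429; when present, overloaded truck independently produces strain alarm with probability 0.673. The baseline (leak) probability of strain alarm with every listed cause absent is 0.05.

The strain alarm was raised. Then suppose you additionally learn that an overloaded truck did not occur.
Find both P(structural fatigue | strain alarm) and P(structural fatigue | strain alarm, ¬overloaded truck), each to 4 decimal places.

P(structural fatigue | strain alarm) ≈ 0.6380; P(structural fatigue | strain alarm, ¬overloaded truck) ≈ 0.7208

Under noisy-OR, P(strain alarm | causes) = 1 − (1−0.05)·∏(1−qᵢ) over the active causes.
Weight on structural fatigue=true, given the evidence: 0.096635 + 0.007239 = 0.103874
Normalizer over all consistent configurations: 0.05×0.78×0.96 + 0.68935×0.78×0.04 + 0.45755×0.22×0.96 + 0.822619×0.22×0.04 = 0.162822
Posterior = 0.103874 / 0.162822 ≈ 0.6380

With the extra evidence:
P(strain alarm | ¬overloaded truck) = 0.05*0.78 + 0.45755*0.22 = 0.039000 + 0.100661 = 0.139661
Restricting to configurations with structural fatigue present: 0.45755*0.22 = 0.100661.
P(structural fatigue | strain alarm, ¬overloaded truck) = 0.100661 / 0.139661 ≈ 0.7208
Ruling out overloaded truck raises the posterior on structural fatigue — the flip side of explaining away.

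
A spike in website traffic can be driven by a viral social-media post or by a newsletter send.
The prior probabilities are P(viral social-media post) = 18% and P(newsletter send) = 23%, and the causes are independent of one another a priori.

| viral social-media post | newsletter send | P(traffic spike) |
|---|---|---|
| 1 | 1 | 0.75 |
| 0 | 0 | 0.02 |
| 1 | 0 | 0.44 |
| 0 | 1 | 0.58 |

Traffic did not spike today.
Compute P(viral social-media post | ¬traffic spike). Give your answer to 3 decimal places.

P(viral social-media post | ¬traffic spike) ≈ 0.112

Sum P(¬traffic spike|·) weighted by the priors over the 4 (viral social-media post, newsletter send) configurations:
  P(¬traffic spike) = 0.98·0.82·0.77 + 0.42·0.82·0.23 + 0.56·0.18·0.77 + 0.25·0.18·0.23
        = 0.618772 + 0.079212 + 0.077616 + 0.010350 = 0.785950
The terms with viral social-media post present sum to 0.087966, so
  P(viral social-media post | ¬traffic spike) = 0.087966 / 0.785950 ≈ 0.112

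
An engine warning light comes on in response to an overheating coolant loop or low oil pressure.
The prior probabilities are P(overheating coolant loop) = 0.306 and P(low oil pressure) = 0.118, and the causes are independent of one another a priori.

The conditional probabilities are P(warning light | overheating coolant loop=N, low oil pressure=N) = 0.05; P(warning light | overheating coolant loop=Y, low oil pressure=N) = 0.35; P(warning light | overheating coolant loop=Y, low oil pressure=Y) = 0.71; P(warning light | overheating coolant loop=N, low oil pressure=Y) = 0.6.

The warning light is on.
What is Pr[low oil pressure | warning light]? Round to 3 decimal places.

Numerator (weight on configurations with low oil pressure): 0.049135 + 0.025637 = 0.074772
The normalizing constant is 0.05*0.694*0.882 + 0.6*0.694*0.118 + 0.35*0.306*0.882 + 0.71*0.306*0.118 = 0.199839
P(low oil pressure | warning light) = 0.074772/0.199839 ≈ 0.374

Pr[low oil pressure | warning light] ≈ 0.374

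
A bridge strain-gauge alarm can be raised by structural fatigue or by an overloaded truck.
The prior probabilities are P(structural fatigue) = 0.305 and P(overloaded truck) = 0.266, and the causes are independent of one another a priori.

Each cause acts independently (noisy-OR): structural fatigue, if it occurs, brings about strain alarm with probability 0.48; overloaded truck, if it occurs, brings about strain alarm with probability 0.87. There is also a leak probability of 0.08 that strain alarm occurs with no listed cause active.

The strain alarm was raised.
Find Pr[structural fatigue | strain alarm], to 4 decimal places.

Pr[structural fatigue | strain alarm] ≈ 0.4865

Under noisy-OR, P(strain alarm | causes) = 1 − (1−0.08)·∏(1−qᵢ) over the active causes.
P(strain alarm) = 0.08*0.695*0.734 + 0.8804*0.695*0.266 + 0.5216*0.305*0.734 + 0.937808*0.305*0.266 = 0.040810 + 0.162760 + 0.116771 + 0.076084 = 0.396425
Restricting to configurations with structural fatigue present: 0.116771 + 0.076084 = 0.192855.
So P(structural fatigue | strain alarm) = 0.192855/0.396425 ≈ 0.4865.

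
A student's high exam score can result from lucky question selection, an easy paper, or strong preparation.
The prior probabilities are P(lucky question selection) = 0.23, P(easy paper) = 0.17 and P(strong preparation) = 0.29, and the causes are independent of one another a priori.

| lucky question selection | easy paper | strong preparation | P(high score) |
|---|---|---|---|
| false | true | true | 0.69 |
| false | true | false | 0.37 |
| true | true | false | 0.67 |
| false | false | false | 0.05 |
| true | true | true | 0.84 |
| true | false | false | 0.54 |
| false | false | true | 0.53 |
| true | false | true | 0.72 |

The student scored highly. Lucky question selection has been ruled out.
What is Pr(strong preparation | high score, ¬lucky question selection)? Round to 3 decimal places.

Pr(strong preparation | high score, ¬lucky question selection) ≈ 0.686

P(high score | ¬lucky question selection) = 0.05×0.83×0.71 + 0.53×0.83×0.29 + 0.37×0.17×0.71 + 0.69×0.17×0.29 = 0.029465 + 0.127571 + 0.044659 + 0.034017 = 0.235712
Of this, 0.161588 comes from 0.127571 + 0.034017 (the strong preparation=true cases).
P(strong preparation | high score, ¬lucky question selection) = 0.161588 / 0.235712 ≈ 0.686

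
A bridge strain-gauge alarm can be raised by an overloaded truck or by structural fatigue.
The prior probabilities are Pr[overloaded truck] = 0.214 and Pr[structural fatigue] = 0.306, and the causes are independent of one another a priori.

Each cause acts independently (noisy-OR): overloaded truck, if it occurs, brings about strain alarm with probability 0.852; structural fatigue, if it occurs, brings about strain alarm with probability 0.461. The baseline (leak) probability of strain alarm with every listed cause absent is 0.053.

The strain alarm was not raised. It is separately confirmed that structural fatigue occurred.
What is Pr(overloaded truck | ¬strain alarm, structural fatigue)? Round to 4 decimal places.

Pr(overloaded truck | ¬strain alarm, structural fatigue) ≈ 0.0387

Under noisy-OR, P(strain alarm | causes) = 1 − (1−0.053)·∏(1−qᵢ) over the active causes.
Weight on overloaded truck=true, given the evidence: 0.075544×0.214 = 0.016166
Normalizer over all consistent configurations: 0.510433×0.786 + 0.075544×0.214 = 0.417366
Posterior = 0.016166 / 0.417366 ≈ 0.0387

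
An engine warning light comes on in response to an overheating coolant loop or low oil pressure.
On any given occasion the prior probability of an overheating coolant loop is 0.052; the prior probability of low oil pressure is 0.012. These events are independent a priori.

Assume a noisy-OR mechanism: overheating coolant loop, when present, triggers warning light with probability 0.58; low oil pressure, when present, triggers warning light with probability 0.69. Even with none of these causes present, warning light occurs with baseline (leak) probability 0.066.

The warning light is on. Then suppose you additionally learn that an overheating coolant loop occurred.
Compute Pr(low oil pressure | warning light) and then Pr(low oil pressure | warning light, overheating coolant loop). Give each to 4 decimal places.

Under noisy-OR, P(warning light | causes) = 1 − (1−0.066)·∏(1−qᵢ) over the active causes.
For the numerator, keep only low oil pressure=true terms: 0.008082 + 0.000548 = 0.008630
The normalizing constant is 0.066*0.948*0.988 + 0.71046*0.948*0.012 + 0.60772*0.052*0.988 + 0.878393*0.052*0.012 = 0.101669
Posterior = 0.008630 / 0.101669 ≈ 0.0849

Now condition on the additional information:
Enumerate both values of low oil pressure and weight by the priors:
  P(warning light | overheating coolant loop) = 0.60772×0.988 + 0.878393×0.012
        = 0.600427 + 0.010541 = 0.610968
The terms with low oil pressure present sum to 0.010541, so
  P(low oil pressure | warning light, overheating coolant loop) = 0.010541 / 0.610968 ≈ 0.0173
The drop from 0.0849 to 0.0173 is the explaining-away (discounting) effect.

Pr(low oil pressure | warning light) ≈ 0.0849; Pr(low oil pressure | warning light, overheating coolant loop) ≈ 0.0173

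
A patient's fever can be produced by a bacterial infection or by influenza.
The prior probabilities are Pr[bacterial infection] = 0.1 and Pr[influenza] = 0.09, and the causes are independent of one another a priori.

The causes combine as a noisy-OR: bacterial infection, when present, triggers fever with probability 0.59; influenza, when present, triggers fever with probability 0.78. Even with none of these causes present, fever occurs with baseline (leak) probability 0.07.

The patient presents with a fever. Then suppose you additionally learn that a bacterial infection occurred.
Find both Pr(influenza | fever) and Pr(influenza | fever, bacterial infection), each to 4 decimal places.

Under noisy-OR, P(fever | causes) = 1 − (1−0.07)·∏(1−qᵢ) over the active causes.
P(fever) = 0.07×0.9×0.91 + 0.7954×0.9×0.09 + 0.6187×0.1×0.91 + 0.916114×0.1×0.09 = 0.057330 + 0.064427 + 0.056302 + 0.008245 = 0.186304
The influenza-present share is 0.064427 + 0.008245 = 0.072672.
Hence the posterior is 0.072672/0.186304 ≈ 0.3901.

Now condition on the additional information:
Weight on influenza=true, given the evidence: 0.916114·0.09 = 0.082450
Denominator P(fever | bacterial infection): 0.6187·0.91 + 0.916114·0.09 = 0.645467
P(influenza | fever, bacterial infection) = 0.082450/0.645467 ≈ 0.1277

Pr(influenza | fever) ≈ 0.3901; Pr(influenza | fever, bacterial infection) ≈ 0.1277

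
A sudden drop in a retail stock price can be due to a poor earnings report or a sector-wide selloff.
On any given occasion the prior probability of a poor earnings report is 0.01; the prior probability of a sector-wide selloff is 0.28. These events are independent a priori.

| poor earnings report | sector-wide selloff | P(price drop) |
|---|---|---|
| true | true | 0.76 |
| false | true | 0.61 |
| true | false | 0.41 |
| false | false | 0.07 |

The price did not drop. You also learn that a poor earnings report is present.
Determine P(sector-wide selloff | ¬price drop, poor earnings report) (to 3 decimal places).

P(sector-wide selloff | ¬price drop, poor earnings report) ≈ 0.137

For the numerator, keep only sector-wide selloff=true terms: 0.24×0.28 = 0.067200
Denominator P(¬price drop | poor earnings report): 0.59×0.72 + 0.24×0.28 = 0.492000
Posterior = 0.067200 / 0.492000 ≈ 0.137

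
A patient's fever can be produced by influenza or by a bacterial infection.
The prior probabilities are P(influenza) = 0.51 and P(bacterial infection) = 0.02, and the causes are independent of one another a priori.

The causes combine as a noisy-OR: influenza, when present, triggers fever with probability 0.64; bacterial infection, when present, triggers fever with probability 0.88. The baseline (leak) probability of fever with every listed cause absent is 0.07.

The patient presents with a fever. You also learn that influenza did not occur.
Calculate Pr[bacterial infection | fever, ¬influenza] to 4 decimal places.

Under noisy-OR, P(fever | causes) = 1 − (1−0.07)·∏(1−qᵢ) over the active causes.
P(fever | ¬influenza) = 0.07*0.98 + 0.8884*0.02 = 0.068600 + 0.017768 = 0.086368
Restricting to configurations with bacterial infection present: 0.8884*0.02 = 0.017768.
So P(bacterial infection | fever, ¬influenza) = 0.017768/0.086368 ≈ 0.2057.

Pr[bacterial infection | fever, ¬influenza] ≈ 0.2057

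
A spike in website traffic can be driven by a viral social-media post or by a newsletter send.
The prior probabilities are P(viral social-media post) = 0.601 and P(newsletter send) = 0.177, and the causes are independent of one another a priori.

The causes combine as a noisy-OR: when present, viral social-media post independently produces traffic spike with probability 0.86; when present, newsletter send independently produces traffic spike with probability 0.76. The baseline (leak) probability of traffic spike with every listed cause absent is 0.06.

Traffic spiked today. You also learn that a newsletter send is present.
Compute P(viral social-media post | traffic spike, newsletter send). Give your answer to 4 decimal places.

Under noisy-OR, P(traffic spike | causes) = 1 − (1−0.06)·∏(1−qᵢ) over the active causes.
P(traffic spike | newsletter send) = 0.7744×0.399 + 0.968416×0.601 = 0.308986 + 0.582018 = 0.891004
The viral social-media post-present share is 0.968416×0.601 = 0.582018.
Hence the posterior is 0.582018/0.891004 ≈ 0.6532.

P(viral social-media post | traffic spike, newsletter send) ≈ 0.6532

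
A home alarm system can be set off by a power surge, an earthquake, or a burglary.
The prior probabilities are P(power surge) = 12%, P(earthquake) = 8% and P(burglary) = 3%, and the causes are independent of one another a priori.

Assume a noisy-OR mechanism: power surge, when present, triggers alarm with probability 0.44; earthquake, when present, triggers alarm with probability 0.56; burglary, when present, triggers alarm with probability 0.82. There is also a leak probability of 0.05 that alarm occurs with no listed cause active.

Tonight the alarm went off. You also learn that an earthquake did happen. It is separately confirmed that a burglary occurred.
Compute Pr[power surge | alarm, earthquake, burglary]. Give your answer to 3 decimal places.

Pr[power surge | alarm, earthquake, burglary] ≈ 0.124

Under noisy-OR, P(alarm | causes) = 1 − (1−0.05)·∏(1−qᵢ) over the active causes.
P(alarm | earthquake, burglary) = 0.92476·0.88 + 0.957866·0.12 = 0.813789 + 0.114944 = 0.928733
The power surge-present share is 0.957866·0.12 = 0.114944.
Hence the posterior is 0.114944/0.928733 ≈ 0.124.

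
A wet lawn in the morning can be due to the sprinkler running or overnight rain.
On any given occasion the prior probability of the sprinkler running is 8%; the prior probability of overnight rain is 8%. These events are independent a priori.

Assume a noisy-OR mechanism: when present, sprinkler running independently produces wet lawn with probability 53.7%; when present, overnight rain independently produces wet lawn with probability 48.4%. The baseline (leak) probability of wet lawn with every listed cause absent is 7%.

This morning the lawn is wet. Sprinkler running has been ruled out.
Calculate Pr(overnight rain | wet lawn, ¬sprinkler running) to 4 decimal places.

Under noisy-OR, P(wet lawn | causes) = 1 − (1−0.07)·∏(1−qᵢ) over the active causes.
By total probability over both values of overnight rain:
  P(wet lawn | ¬sprinkler running) = 0.07×0.92 + 0.52012×0.08
        = 0.064400 + 0.041610 = 0.106010
Keeping only the overnight rain-present terms gives 0.041610, so
  P(overnight rain | wet lawn, ¬sprinkler running) = 0.041610 / 0.106010 ≈ 0.3925

Pr(overnight rain | wet lawn, ¬sprinkler running) ≈ 0.3925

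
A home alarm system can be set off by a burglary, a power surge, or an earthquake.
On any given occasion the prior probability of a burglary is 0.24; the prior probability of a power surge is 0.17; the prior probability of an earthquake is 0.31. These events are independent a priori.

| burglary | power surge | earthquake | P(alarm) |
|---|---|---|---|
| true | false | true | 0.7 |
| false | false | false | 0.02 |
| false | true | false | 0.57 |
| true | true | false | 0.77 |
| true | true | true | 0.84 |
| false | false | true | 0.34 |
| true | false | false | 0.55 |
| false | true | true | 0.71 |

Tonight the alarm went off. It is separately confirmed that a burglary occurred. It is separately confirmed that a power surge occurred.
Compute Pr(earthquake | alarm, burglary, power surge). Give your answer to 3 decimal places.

Pr(earthquake | alarm, burglary, power surge) ≈ 0.329

P(alarm | burglary, power surge) = 0.77*0.69 + 0.84*0.31 = 0.531300 + 0.260400 = 0.791700
The earthquake-present share is 0.84*0.31 = 0.260400.
So P(earthquake | alarm, burglary, power surge) = 0.260400/0.791700 ≈ 0.329.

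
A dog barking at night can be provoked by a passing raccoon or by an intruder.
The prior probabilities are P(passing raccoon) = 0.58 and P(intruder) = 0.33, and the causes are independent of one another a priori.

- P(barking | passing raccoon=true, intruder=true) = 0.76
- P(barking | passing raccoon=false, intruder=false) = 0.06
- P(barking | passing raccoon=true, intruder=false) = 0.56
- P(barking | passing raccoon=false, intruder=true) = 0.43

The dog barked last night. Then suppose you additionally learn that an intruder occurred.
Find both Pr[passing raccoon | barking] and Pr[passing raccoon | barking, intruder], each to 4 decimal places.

Pr[passing raccoon | barking] ≈ 0.8260; Pr[passing raccoon | barking, intruder] ≈ 0.7094

P(barking) = 0.06*0.42*0.67 + 0.43*0.42*0.33 + 0.56*0.58*0.67 + 0.76*0.58*0.33 = 0.016884 + 0.059598 + 0.217616 + 0.145464 = 0.439562
Of this, 0.363080 comes from 0.217616 + 0.145464 (the passing raccoon=true cases).
Hence the posterior is 0.363080/0.439562 ≈ 0.8260.

Now also conditioning on intruder=true:
By total probability over both values of passing raccoon:
  P(barking | intruder) = 0.43×0.42 + 0.76×0.58
        = 0.180600 + 0.440800 = 0.621400
Keeping only the passing raccoon-present terms gives 0.440800, so
  P(passing raccoon | barking, intruder) = 0.440800 / 0.621400 ≈ 0.7094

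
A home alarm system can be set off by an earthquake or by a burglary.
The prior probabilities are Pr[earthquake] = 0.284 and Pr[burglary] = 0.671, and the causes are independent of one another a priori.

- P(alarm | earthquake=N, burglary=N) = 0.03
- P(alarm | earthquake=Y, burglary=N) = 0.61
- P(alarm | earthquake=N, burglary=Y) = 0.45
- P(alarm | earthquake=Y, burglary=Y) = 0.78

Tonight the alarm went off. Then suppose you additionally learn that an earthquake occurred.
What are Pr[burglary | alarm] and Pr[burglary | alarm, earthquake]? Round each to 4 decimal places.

Pr[burglary | alarm] ≈ 0.8506; Pr[burglary | alarm, earthquake] ≈ 0.7228

Sum P(alarm|·) weighted by the priors over the 4 (earthquake, burglary) configurations:
  P(alarm) = 0.03*0.716*0.329 + 0.45*0.716*0.671 + 0.61*0.284*0.329 + 0.78*0.284*0.671
        = 0.007067 + 0.216196 + 0.056996 + 0.148640 = 0.428899
Keeping only the burglary-present terms gives 0.364836, so
  P(burglary | alarm) = 0.364836 / 0.428899 ≈ 0.8506

With the extra evidence:
Sum P(alarm|·) weighted by the priors over both values of burglary:
  P(alarm | earthquake) = 0.61×0.329 + 0.78×0.671
        = 0.200690 + 0.523380 = 0.724070
Configurations with burglary contribute 0.523380, so
  P(burglary | alarm, earthquake) = 0.523380 / 0.724070 ≈ 0.7228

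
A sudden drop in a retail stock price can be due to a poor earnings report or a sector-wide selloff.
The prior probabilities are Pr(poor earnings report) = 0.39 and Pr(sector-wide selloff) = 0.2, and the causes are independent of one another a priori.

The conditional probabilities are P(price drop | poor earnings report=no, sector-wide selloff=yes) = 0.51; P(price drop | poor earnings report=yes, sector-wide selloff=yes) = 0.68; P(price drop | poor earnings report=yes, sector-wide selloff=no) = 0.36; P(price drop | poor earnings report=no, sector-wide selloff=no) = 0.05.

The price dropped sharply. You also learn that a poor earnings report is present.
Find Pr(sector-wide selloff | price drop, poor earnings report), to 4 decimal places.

Pr(sector-wide selloff | price drop, poor earnings report) ≈ 0.3208

P(price drop | poor earnings report) = 0.36·0.8 + 0.68·0.2 = 0.288000 + 0.136000 = 0.424000
Restricting to configurations with sector-wide selloff present: 0.68·0.2 = 0.136000.
P(sector-wide selloff | price drop, poor earnings report) = 0.136000 / 0.424000 ≈ 0.3208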